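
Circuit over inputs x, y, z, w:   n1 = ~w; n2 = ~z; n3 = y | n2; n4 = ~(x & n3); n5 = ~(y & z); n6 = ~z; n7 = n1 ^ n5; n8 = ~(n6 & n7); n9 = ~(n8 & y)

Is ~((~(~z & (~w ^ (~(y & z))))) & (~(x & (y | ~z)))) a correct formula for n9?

n1 = ~w
n5 = ~(y & z)
n6 = ~z
n7 = n1 ^ n5 = ~w ^ (~(y & z))
n8 = ~(n6 & n7) = ~(~z & (~w ^ (~(y & z))))
n9 = ~(n8 & y) = ~((~(~z & (~w ^ (~(y & z))))) & y)
At x=0, y=0, z=0, w=0: circuit gives 1, formula gives 0.

No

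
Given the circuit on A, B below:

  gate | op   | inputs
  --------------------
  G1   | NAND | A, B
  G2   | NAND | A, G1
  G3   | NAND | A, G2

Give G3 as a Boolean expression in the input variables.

G1 = A NAND B
G2 = A NAND G1 = A NAND (A NAND B)
G3 = A NAND G2 = A NAND (A NAND (A NAND B))

A NAND (A NAND (A NAND B))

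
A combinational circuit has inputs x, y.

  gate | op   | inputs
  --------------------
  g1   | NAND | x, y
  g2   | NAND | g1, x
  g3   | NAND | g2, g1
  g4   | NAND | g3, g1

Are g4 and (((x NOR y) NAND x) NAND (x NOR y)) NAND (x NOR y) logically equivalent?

No

g1 = x NAND y
g2 = g1 NAND x = (x NAND y) NAND x
g3 = g2 NAND g1 = ((x NAND y) NAND x) NAND (x NAND y)
g4 = g3 NAND g1 = (((x NAND y) NAND x) NAND (x NAND y)) NAND (x NAND y)
At x=1, y=0: circuit gives 0, formula gives 1.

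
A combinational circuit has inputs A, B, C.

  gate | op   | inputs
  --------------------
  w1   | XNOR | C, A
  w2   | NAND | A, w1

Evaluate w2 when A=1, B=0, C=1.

0

w1 = 1 XNOR 1 = 1
w2 = 1 NAND 1 = 0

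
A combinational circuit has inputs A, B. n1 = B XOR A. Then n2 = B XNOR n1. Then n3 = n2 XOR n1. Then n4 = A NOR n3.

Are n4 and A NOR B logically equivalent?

No

n1 = B XOR A
n2 = B XNOR n1 = B XNOR (B XOR A)
n3 = n2 XOR n1 = (B XNOR (B XOR A)) XOR (B XOR A)
n4 = A NOR n3 = A NOR ((B XNOR (B XOR A)) XOR (B XOR A))
At A=0, B=0: circuit gives 0, formula gives 1.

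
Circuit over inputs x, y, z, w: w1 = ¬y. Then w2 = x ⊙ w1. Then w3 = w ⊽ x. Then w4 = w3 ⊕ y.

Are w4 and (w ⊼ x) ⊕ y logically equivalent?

No

w3 = w ⊽ x
w4 = w3 ⊕ y = (w ⊽ x) ⊕ y
At x=0, y=0, z=0, w=1: circuit gives 0, formula gives 1.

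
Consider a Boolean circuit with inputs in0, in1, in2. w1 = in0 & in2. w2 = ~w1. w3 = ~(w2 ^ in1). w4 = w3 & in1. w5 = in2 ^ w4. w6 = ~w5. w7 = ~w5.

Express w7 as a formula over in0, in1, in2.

w1 = in0 & in2
w2 = ~w1 = ~(in0 & in2)
w3 = ~(w2 ^ in1) = ~(~(in0 & in2) ^ in1)
w4 = w3 & in1 = (~(~(in0 & in2) ^ in1)) & in1
w5 = in2 ^ w4 = in2 ^ ((~(~(in0 & in2) ^ in1)) & in1)
w7 = ~w5 = ~(in2 ^ ((~(~(in0 & in2) ^ in1)) & in1))

~(in2 ^ ((~(~(in0 & in2) ^ in1)) & in1))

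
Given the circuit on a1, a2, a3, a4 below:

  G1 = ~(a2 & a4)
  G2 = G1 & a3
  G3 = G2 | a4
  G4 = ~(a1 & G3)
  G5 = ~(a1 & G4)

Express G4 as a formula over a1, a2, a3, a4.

~(a1 & (((~(a2 & a4)) & a3) | a4))

G1 = ~(a2 & a4)
G2 = G1 & a3 = (~(a2 & a4)) & a3
G3 = G2 | a4 = ((~(a2 & a4)) & a3) | a4
G4 = ~(a1 & G3) = ~(a1 & (((~(a2 & a4)) & a3) | a4))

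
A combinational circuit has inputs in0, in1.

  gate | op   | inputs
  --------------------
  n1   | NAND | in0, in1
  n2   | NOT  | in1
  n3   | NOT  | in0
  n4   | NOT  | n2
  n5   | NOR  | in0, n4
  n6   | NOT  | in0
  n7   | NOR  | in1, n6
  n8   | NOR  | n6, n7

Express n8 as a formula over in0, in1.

NOT in0 NOR (in1 NOR NOT in0)

n6 = NOT in0
n7 = in1 NOR n6 = in1 NOR NOT in0
n8 = n6 NOR n7 = NOT in0 NOR (in1 NOR NOT in0)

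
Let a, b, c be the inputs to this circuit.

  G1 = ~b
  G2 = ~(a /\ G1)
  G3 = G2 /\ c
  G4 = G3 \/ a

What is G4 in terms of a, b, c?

G1 = ~b
G2 = ~(a /\ G1) = ~(a /\ ~b)
G3 = G2 /\ c = (~(a /\ ~b)) /\ c
G4 = G3 \/ a = ((~(a /\ ~b)) /\ c) \/ a

((~(a /\ ~b)) /\ c) \/ a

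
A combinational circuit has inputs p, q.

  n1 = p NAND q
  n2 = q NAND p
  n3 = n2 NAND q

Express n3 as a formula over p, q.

(q NAND p) NAND q

n2 = q NAND p
n3 = n2 NAND q = (q NAND p) NAND q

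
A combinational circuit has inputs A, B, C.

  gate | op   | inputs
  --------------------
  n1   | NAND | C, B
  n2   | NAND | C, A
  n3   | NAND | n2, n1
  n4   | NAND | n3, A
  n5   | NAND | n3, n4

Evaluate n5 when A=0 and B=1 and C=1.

0

n1 = 1 NAND 1 = 0
n2 = 1 NAND 0 = 1
n3 = 1 NAND 0 = 1
n4 = 1 NAND 0 = 1
n5 = 1 NAND 1 = 0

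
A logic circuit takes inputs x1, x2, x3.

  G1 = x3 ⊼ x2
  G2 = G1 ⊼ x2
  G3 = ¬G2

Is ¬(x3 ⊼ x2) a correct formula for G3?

No

G1 = x3 ⊼ x2
G2 = G1 ⊼ x2 = (x3 ⊼ x2) ⊼ x2
G3 = ¬G2 = ¬((x3 ⊼ x2) ⊼ x2)
At x1=0, x2=1, x3=0: circuit gives 1, formula gives 0.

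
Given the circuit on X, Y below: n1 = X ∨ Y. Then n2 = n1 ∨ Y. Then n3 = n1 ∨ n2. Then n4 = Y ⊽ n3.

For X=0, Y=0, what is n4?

n1 = 0 ∨ 0 = 0
n2 = 0 ∨ 0 = 0
n3 = 0 ∨ 0 = 0
n4 = 0 ⊽ 0 = 1

1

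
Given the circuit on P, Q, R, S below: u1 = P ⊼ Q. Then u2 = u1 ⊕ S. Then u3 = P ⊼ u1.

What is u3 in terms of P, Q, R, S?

P ⊼ (P ⊼ Q)

u1 = P ⊼ Q
u3 = P ⊼ u1 = P ⊼ (P ⊼ Q)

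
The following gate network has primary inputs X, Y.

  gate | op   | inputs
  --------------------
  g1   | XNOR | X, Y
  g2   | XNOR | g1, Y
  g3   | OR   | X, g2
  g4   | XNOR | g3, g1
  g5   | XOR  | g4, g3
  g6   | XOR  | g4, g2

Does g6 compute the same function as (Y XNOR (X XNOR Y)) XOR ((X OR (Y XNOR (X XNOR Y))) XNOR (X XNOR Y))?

g1 = X XNOR Y
g2 = g1 XNOR Y = (X XNOR Y) XNOR Y
g3 = X OR g2 = X OR ((X XNOR Y) XNOR Y)
g4 = g3 XNOR g1 = (X OR ((X XNOR Y) XNOR Y)) XNOR (X XNOR Y)
g6 = g4 XOR g2 = ((X OR ((X XNOR Y) XNOR Y)) XNOR (X XNOR Y)) XOR ((X XNOR Y) XNOR Y)
At X=0, Y=0: circuit gives 0, formula gives 0.
At X=0, Y=1: circuit gives 1, formula gives 1.
Agrees on all 4 inputs.

Yes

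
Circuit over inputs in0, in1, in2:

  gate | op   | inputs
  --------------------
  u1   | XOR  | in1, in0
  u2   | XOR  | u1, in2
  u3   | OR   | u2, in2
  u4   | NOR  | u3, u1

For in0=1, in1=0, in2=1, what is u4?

0

u1 = 0 XOR 1 = 1
u2 = 1 XOR 1 = 0
u3 = 0 OR 1 = 1
u4 = 1 NOR 1 = 0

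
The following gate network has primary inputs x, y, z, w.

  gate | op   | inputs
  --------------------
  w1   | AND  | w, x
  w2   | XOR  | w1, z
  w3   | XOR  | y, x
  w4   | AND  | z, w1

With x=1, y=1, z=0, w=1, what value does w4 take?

w1 = 1 AND 1 = 1
w4 = 0 AND 1 = 0

0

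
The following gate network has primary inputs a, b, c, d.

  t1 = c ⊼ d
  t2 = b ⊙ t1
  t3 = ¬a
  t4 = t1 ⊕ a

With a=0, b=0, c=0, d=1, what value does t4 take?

t1 = 0 ⊼ 1 = 1
t4 = 1 ⊕ 0 = 1

1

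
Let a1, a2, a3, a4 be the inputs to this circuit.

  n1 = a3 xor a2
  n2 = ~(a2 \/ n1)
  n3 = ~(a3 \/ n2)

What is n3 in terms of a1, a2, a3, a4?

~(a3 \/ (~(a2 \/ (a3 xor a2))))

n1 = a3 xor a2
n2 = ~(a2 \/ n1) = ~(a2 \/ (a3 xor a2))
n3 = ~(a3 \/ n2) = ~(a3 \/ (~(a2 \/ (a3 xor a2))))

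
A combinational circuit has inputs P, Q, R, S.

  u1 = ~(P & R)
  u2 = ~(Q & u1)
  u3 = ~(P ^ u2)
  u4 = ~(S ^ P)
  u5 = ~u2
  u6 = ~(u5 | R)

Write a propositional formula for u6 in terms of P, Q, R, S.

u1 = ~(P & R)
u2 = ~(Q & u1) = ~(Q & (~(P & R)))
u5 = ~u2 = ~(~(Q & (~(P & R))))
u6 = ~(u5 | R) = ~(~(~(Q & (~(P & R)))) | R)

~(~(~(Q & (~(P & R)))) | R)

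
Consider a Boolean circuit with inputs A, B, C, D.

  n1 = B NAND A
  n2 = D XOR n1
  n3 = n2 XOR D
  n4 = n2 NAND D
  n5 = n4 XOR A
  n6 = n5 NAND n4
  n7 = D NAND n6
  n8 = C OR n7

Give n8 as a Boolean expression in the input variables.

C OR (D NAND ((((D XOR (B NAND A)) NAND D) XOR A) NAND ((D XOR (B NAND A)) NAND D)))

n1 = B NAND A
n2 = D XOR n1 = D XOR (B NAND A)
n4 = n2 NAND D = (D XOR (B NAND A)) NAND D
n5 = n4 XOR A = ((D XOR (B NAND A)) NAND D) XOR A
n6 = n5 NAND n4 = (((D XOR (B NAND A)) NAND D) XOR A) NAND ((D XOR (B NAND A)) NAND D)
n7 = D NAND n6 = D NAND ((((D XOR (B NAND A)) NAND D) XOR A) NAND ((D XOR (B NAND A)) NAND D))
n8 = C OR n7 = C OR (D NAND ((((D XOR (B NAND A)) NAND D) XOR A) NAND ((D XOR (B NAND A)) NAND D)))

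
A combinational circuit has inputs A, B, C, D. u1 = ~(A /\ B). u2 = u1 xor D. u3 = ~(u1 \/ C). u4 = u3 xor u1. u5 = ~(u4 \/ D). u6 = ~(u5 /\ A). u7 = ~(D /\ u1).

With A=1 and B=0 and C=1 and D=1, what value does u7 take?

0

u1 = ~(1 /\ 0) = 1
u7 = ~(1 /\ 1) = 0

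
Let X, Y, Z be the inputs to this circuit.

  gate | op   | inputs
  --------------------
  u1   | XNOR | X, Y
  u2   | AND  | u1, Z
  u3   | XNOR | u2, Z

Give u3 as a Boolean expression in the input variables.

((X XNOR Y) AND Z) XNOR Z

u1 = X XNOR Y
u2 = u1 AND Z = (X XNOR Y) AND Z
u3 = u2 XNOR Z = ((X XNOR Y) AND Z) XNOR Z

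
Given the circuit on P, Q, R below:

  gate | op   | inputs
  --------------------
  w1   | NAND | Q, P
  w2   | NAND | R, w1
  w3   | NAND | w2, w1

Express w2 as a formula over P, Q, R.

w1 = Q NAND P
w2 = R NAND w1 = R NAND (Q NAND P)

R NAND (Q NAND P)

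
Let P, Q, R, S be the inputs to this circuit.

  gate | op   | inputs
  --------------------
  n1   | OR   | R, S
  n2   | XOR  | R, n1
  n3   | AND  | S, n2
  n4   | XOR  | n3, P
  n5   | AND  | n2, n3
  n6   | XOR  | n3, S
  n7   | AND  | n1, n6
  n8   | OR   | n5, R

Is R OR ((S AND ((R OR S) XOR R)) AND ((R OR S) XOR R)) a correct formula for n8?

n1 = R OR S
n2 = R XOR n1 = R XOR (R OR S)
n3 = S AND n2 = S AND (R XOR (R OR S))
n5 = n2 AND n3 = (R XOR (R OR S)) AND (S AND (R XOR (R OR S)))
n8 = n5 OR R = ((R XOR (R OR S)) AND (S AND (R XOR (R OR S)))) OR R
At P=0, Q=0, R=0, S=0: circuit gives 0, formula gives 0.
At P=0, Q=0, R=0, S=1: circuit gives 1, formula gives 1.
Agrees on all 16 inputs.

Yes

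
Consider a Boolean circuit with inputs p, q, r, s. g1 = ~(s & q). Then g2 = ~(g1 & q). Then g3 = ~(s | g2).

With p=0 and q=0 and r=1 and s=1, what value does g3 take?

0

g1 = ~(1 & 0) = 1
g2 = ~(1 & 0) = 1
g3 = ~(1 | 1) = 0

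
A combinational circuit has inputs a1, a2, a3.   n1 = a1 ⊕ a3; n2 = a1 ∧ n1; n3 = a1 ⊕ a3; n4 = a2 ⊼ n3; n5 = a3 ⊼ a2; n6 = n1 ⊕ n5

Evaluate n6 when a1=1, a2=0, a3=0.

n1 = 1 ⊕ 0 = 1
n5 = 0 ⊼ 0 = 1
n6 = 1 ⊕ 1 = 0

0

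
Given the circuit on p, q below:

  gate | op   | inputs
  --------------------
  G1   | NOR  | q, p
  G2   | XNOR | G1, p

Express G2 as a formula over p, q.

(q NOR p) XNOR p

G1 = q NOR p
G2 = G1 XNOR p = (q NOR p) XNOR p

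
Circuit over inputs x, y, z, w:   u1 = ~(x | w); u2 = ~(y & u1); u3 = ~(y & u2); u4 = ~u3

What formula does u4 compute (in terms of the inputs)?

u1 = ~(x | w)
u2 = ~(y & u1) = ~(y & (~(x | w)))
u3 = ~(y & u2) = ~(y & (~(y & (~(x | w)))))
u4 = ~u3 = ~(~(y & (~(y & (~(x | w))))))

~(~(y & (~(y & (~(x | w))))))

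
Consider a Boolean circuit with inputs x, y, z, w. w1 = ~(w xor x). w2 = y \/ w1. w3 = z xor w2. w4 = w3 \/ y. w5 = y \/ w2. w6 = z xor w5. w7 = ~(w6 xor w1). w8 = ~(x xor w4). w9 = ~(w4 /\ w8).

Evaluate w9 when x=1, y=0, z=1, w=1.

w1 = ~(1 xor 1) = 1
w2 = 0 \/ 1 = 1
w3 = 1 xor 1 = 0
w4 = 0 \/ 0 = 0
w8 = ~(1 xor 0) = 0
w9 = ~(0 /\ 0) = 1

1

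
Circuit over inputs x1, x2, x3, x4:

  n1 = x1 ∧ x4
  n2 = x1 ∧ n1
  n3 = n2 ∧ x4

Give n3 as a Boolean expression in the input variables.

(x1 ∧ (x1 ∧ x4)) ∧ x4

n1 = x1 ∧ x4
n2 = x1 ∧ n1 = x1 ∧ (x1 ∧ x4)
n3 = n2 ∧ x4 = (x1 ∧ (x1 ∧ x4)) ∧ x4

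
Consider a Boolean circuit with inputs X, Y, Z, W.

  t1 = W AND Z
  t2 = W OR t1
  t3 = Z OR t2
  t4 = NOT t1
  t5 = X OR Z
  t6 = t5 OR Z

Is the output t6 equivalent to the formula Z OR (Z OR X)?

Yes

t5 = X OR Z
t6 = t5 OR Z = (X OR Z) OR Z
At X=0, Y=0, Z=0, W=0: circuit gives 0, formula gives 0.
At X=0, Y=0, Z=1, W=0: circuit gives 1, formula gives 1.
Agrees on all 16 inputs.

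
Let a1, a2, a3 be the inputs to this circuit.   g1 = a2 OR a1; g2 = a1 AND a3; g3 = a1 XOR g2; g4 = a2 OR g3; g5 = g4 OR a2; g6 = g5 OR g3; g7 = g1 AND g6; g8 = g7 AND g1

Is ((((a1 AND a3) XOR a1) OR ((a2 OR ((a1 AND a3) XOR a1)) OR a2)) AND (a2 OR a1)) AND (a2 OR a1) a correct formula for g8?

Yes

g1 = a2 OR a1
g2 = a1 AND a3
g3 = a1 XOR g2 = a1 XOR (a1 AND a3)
g4 = a2 OR g3 = a2 OR (a1 XOR (a1 AND a3))
g5 = g4 OR a2 = (a2 OR (a1 XOR (a1 AND a3))) OR a2
g6 = g5 OR g3 = ((a2 OR (a1 XOR (a1 AND a3))) OR a2) OR (a1 XOR (a1 AND a3))
g7 = g1 AND g6 = (a2 OR a1) AND (((a2 OR (a1 XOR (a1 AND a3))) OR a2) OR (a1 XOR (a1 AND a3)))
g8 = g7 AND g1 = ((a2 OR a1) AND (((a2 OR (a1 XOR (a1 AND a3))) OR a2) OR (a1 XOR (a1 AND a3)))) AND (a2 OR a1)
At a1=0, a2=0, a3=0: circuit gives 0, formula gives 0.
At a1=0, a2=1, a3=0: circuit gives 1, formula gives 1.
Agrees on all 8 inputs.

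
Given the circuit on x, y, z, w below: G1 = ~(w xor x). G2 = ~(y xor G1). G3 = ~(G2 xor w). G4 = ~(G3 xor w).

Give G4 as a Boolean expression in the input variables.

~((~((~(y xor (~(w xor x)))) xor w)) xor w)

G1 = ~(w xor x)
G2 = ~(y xor G1) = ~(y xor (~(w xor x)))
G3 = ~(G2 xor w) = ~((~(y xor (~(w xor x)))) xor w)
G4 = ~(G3 xor w) = ~((~((~(y xor (~(w xor x)))) xor w)) xor w)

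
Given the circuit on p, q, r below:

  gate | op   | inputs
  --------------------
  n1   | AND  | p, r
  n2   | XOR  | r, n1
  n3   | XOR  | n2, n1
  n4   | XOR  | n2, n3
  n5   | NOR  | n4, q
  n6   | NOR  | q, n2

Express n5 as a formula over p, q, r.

((r XOR (p AND r)) XOR ((r XOR (p AND r)) XOR (p AND r))) NOR q

n1 = p AND r
n2 = r XOR n1 = r XOR (p AND r)
n3 = n2 XOR n1 = (r XOR (p AND r)) XOR (p AND r)
n4 = n2 XOR n3 = (r XOR (p AND r)) XOR ((r XOR (p AND r)) XOR (p AND r))
n5 = n4 NOR q = ((r XOR (p AND r)) XOR ((r XOR (p AND r)) XOR (p AND r))) NOR q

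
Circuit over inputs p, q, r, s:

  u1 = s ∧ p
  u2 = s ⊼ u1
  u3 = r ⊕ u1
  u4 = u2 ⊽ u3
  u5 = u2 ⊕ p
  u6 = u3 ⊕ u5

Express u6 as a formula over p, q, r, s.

u1 = s ∧ p
u2 = s ⊼ u1 = s ⊼ (s ∧ p)
u3 = r ⊕ u1 = r ⊕ (s ∧ p)
u5 = u2 ⊕ p = (s ⊼ (s ∧ p)) ⊕ p
u6 = u3 ⊕ u5 = (r ⊕ (s ∧ p)) ⊕ ((s ⊼ (s ∧ p)) ⊕ p)

(r ⊕ (s ∧ p)) ⊕ ((s ⊼ (s ∧ p)) ⊕ p)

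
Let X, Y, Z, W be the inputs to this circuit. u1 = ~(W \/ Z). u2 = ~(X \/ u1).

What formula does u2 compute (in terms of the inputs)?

u1 = ~(W \/ Z)
u2 = ~(X \/ u1) = ~(X \/ (~(W \/ Z)))

~(X \/ (~(W \/ Z)))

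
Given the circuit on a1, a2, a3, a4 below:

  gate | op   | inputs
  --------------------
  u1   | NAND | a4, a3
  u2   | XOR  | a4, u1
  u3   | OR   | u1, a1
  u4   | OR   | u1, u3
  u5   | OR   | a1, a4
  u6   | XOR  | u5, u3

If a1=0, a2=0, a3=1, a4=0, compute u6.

u1 = 0 NAND 1 = 1
u3 = 1 OR 0 = 1
u5 = 0 OR 0 = 0
u6 = 0 XOR 1 = 1

1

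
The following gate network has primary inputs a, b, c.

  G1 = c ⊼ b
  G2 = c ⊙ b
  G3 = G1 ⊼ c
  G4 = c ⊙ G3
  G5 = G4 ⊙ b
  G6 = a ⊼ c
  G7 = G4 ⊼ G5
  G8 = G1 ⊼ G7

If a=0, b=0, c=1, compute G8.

G1 = 1 ⊼ 0 = 1
G3 = 1 ⊼ 1 = 0
G4 = 1 ⊙ 0 = 0
G5 = 0 ⊙ 0 = 1
G7 = 0 ⊼ 1 = 1
G8 = 1 ⊼ 1 = 0

0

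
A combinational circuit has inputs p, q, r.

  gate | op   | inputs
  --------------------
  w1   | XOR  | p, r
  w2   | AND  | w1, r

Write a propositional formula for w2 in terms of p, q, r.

(p XOR r) AND r

w1 = p XOR r
w2 = w1 AND r = (p XOR r) AND r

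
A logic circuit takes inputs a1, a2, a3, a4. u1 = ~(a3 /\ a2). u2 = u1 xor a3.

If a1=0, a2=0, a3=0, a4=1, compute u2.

1

u1 = ~(0 /\ 0) = 1
u2 = 1 xor 0 = 1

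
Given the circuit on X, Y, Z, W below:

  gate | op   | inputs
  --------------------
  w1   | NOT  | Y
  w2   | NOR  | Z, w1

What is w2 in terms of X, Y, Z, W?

w1 = NOT Y
w2 = Z NOR w1 = Z NOR NOT Y

Z NOR NOT Y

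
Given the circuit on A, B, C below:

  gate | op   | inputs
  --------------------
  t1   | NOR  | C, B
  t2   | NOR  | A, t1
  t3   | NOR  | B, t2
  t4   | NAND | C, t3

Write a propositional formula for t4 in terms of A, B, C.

C NAND (B NOR (A NOR (C NOR B)))

t1 = C NOR B
t2 = A NOR t1 = A NOR (C NOR B)
t3 = B NOR t2 = B NOR (A NOR (C NOR B))
t4 = C NAND t3 = C NAND (B NOR (A NOR (C NOR B)))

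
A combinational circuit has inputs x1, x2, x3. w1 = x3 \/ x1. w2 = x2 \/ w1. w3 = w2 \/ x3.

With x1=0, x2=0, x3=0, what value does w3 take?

w1 = 0 \/ 0 = 0
w2 = 0 \/ 0 = 0
w3 = 0 \/ 0 = 0

0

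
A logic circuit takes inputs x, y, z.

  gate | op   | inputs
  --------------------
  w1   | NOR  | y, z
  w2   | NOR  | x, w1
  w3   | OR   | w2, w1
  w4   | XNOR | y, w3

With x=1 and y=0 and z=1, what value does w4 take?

1

w1 = 0 NOR 1 = 0
w2 = 1 NOR 0 = 0
w3 = 0 OR 0 = 0
w4 = 0 XNOR 0 = 1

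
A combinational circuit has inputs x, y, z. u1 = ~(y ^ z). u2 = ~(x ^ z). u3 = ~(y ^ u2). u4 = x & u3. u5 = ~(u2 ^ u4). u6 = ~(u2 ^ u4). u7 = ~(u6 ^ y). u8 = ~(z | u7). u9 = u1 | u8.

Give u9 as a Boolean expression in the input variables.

(~(y ^ z)) | (~(z | (~((~((~(x ^ z)) ^ (x & (~(y ^ (~(x ^ z))))))) ^ y))))

u1 = ~(y ^ z)
u2 = ~(x ^ z)
u3 = ~(y ^ u2) = ~(y ^ (~(x ^ z)))
u4 = x & u3 = x & (~(y ^ (~(x ^ z))))
u6 = ~(u2 ^ u4) = ~((~(x ^ z)) ^ (x & (~(y ^ (~(x ^ z))))))
u7 = ~(u6 ^ y) = ~((~((~(x ^ z)) ^ (x & (~(y ^ (~(x ^ z))))))) ^ y)
u8 = ~(z | u7) = ~(z | (~((~((~(x ^ z)) ^ (x & (~(y ^ (~(x ^ z))))))) ^ y)))
u9 = u1 | u8 = (~(y ^ z)) | (~(z | (~((~((~(x ^ z)) ^ (x & (~(y ^ (~(x ^ z))))))) ^ y))))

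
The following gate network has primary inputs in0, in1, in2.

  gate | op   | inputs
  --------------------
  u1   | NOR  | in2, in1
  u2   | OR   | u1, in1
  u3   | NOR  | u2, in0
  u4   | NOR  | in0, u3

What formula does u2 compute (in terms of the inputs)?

(in2 NOR in1) OR in1

u1 = in2 NOR in1
u2 = u1 OR in1 = (in2 NOR in1) OR in1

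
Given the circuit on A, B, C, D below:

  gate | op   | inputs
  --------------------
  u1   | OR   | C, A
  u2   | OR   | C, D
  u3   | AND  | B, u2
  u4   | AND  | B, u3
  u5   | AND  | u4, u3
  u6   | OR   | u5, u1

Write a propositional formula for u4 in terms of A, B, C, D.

B AND (B AND (C OR D))

u2 = C OR D
u3 = B AND u2 = B AND (C OR D)
u4 = B AND u3 = B AND (B AND (C OR D))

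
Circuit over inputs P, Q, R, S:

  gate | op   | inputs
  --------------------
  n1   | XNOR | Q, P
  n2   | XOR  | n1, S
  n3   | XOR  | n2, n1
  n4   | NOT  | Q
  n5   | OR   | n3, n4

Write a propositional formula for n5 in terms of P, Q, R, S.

(((Q XNOR P) XOR S) XOR (Q XNOR P)) OR NOT Q

n1 = Q XNOR P
n2 = n1 XOR S = (Q XNOR P) XOR S
n3 = n2 XOR n1 = ((Q XNOR P) XOR S) XOR (Q XNOR P)
n4 = NOT Q
n5 = n3 OR n4 = (((Q XNOR P) XOR S) XOR (Q XNOR P)) OR NOT Q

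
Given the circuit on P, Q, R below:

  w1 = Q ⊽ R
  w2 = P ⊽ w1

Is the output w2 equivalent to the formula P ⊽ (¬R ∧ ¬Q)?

Yes

w1 = Q ⊽ R
w2 = P ⊽ w1 = P ⊽ (Q ⊽ R)
At P=0, Q=0, R=0: circuit gives 0, formula gives 0.
At P=0, Q=0, R=1: circuit gives 1, formula gives 1.
Agrees on all 8 inputs.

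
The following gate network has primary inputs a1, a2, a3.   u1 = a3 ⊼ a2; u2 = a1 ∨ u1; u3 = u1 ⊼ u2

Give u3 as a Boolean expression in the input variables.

(a3 ⊼ a2) ⊼ (a1 ∨ (a3 ⊼ a2))

u1 = a3 ⊼ a2
u2 = a1 ∨ u1 = a1 ∨ (a3 ⊼ a2)
u3 = u1 ⊼ u2 = (a3 ⊼ a2) ⊼ (a1 ∨ (a3 ⊼ a2))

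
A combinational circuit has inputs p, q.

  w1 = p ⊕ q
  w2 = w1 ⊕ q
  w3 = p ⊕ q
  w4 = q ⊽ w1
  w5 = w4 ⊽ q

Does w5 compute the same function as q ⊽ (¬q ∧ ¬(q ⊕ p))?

Yes

w1 = p ⊕ q
w4 = q ⊽ w1 = q ⊽ (p ⊕ q)
w5 = w4 ⊽ q = (q ⊽ (p ⊕ q)) ⊽ q
At p=0, q=0: circuit gives 0, formula gives 0.
At p=1, q=0: circuit gives 1, formula gives 1.
Agrees on all 4 inputs.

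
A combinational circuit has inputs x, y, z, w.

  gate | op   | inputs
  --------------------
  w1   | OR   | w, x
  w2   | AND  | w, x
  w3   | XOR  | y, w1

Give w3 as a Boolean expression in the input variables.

w1 = w OR x
w3 = y XOR w1 = y XOR (w OR x)

y XOR (w OR x)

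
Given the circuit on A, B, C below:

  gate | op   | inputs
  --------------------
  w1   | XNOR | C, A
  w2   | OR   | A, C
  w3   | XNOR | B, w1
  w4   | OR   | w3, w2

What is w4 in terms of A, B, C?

w1 = C XNOR A
w2 = A OR C
w3 = B XNOR w1 = B XNOR (C XNOR A)
w4 = w3 OR w2 = (B XNOR (C XNOR A)) OR (A OR C)

(B XNOR (C XNOR A)) OR (A OR C)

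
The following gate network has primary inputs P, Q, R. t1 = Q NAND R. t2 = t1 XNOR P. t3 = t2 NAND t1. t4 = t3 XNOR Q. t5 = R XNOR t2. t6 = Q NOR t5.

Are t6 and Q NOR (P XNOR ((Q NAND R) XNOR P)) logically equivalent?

t1 = Q NAND R
t2 = t1 XNOR P = (Q NAND R) XNOR P
t5 = R XNOR t2 = R XNOR ((Q NAND R) XNOR P)
t6 = Q NOR t5 = Q NOR (R XNOR ((Q NAND R) XNOR P))
At P=0, Q=0, R=1: circuit gives 1, formula gives 0.

No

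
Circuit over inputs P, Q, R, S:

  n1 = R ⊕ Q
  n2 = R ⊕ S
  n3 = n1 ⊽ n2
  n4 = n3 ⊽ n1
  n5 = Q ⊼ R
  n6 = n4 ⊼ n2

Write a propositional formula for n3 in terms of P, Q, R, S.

n1 = R ⊕ Q
n2 = R ⊕ S
n3 = n1 ⊽ n2 = (R ⊕ Q) ⊽ (R ⊕ S)

(R ⊕ Q) ⊽ (R ⊕ S)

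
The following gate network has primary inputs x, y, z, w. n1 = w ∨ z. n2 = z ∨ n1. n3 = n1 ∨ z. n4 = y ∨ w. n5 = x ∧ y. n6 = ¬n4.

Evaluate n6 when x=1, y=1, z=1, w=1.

n4 = 1 ∨ 1 = 1
n6 = ¬1 = 0

0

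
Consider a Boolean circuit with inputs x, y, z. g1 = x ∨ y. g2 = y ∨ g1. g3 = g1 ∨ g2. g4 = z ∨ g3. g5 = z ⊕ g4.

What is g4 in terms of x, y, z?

z ∨ ((x ∨ y) ∨ (y ∨ (x ∨ y)))

g1 = x ∨ y
g2 = y ∨ g1 = y ∨ (x ∨ y)
g3 = g1 ∨ g2 = (x ∨ y) ∨ (y ∨ (x ∨ y))
g4 = z ∨ g3 = z ∨ ((x ∨ y) ∨ (y ∨ (x ∨ y)))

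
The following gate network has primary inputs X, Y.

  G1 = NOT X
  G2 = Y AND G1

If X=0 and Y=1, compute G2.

G1 = NOT 0 = 1
G2 = 1 AND 1 = 1

1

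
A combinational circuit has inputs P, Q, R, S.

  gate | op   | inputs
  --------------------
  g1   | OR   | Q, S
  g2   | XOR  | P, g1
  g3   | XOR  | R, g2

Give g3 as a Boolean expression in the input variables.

g1 = Q OR S
g2 = P XOR g1 = P XOR (Q OR S)
g3 = R XOR g2 = R XOR (P XOR (Q OR S))

R XOR (P XOR (Q OR S))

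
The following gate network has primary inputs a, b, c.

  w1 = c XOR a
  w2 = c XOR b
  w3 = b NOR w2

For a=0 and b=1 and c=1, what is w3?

w2 = 1 XOR 1 = 0
w3 = 1 NOR 0 = 0

0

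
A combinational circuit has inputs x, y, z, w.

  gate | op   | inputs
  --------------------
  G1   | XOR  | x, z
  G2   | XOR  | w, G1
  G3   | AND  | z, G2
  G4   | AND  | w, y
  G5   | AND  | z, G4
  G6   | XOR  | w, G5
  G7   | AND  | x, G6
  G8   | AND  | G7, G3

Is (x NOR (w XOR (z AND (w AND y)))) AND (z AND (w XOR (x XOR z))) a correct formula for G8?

G1 = x XOR z
G2 = w XOR G1 = w XOR (x XOR z)
G3 = z AND G2 = z AND (w XOR (x XOR z))
G4 = w AND y
G5 = z AND G4 = z AND (w AND y)
G6 = w XOR G5 = w XOR (z AND (w AND y))
G7 = x AND G6 = x AND (w XOR (z AND (w AND y)))
G8 = G7 AND G3 = (x AND (w XOR (z AND (w AND y)))) AND (z AND (w XOR (x XOR z)))
At x=0, y=0, z=1, w=0: circuit gives 0, formula gives 1.

No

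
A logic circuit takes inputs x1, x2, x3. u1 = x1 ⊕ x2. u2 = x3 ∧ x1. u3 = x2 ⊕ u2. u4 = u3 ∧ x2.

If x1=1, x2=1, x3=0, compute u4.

1

u2 = 0 ∧ 1 = 0
u3 = 1 ⊕ 0 = 1
u4 = 1 ∧ 1 = 1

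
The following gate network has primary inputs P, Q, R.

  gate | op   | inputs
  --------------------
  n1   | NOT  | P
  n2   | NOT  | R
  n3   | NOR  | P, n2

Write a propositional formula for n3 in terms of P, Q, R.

n2 = NOT R
n3 = P NOR n2 = P NOR NOT R

P NOR NOT R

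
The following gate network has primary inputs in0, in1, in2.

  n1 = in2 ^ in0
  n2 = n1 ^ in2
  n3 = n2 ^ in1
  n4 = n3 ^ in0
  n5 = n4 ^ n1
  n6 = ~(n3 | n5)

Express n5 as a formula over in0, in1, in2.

((((in2 ^ in0) ^ in2) ^ in1) ^ in0) ^ (in2 ^ in0)

n1 = in2 ^ in0
n2 = n1 ^ in2 = (in2 ^ in0) ^ in2
n3 = n2 ^ in1 = ((in2 ^ in0) ^ in2) ^ in1
n4 = n3 ^ in0 = (((in2 ^ in0) ^ in2) ^ in1) ^ in0
n5 = n4 ^ n1 = ((((in2 ^ in0) ^ in2) ^ in1) ^ in0) ^ (in2 ^ in0)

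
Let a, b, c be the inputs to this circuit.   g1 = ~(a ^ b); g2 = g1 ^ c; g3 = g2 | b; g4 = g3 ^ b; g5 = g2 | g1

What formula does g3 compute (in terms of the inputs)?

((~(a ^ b)) ^ c) | b

g1 = ~(a ^ b)
g2 = g1 ^ c = (~(a ^ b)) ^ c
g3 = g2 | b = ((~(a ^ b)) ^ c) | b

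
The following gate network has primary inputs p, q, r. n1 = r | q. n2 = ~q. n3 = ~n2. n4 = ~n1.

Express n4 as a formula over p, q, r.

~(r | q)

n1 = r | q
n4 = ~n1 = ~(r | q)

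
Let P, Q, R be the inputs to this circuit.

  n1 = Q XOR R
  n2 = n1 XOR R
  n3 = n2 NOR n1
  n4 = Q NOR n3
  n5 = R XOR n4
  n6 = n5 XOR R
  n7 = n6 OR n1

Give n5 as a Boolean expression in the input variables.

R XOR (Q NOR (((Q XOR R) XOR R) NOR (Q XOR R)))

n1 = Q XOR R
n2 = n1 XOR R = (Q XOR R) XOR R
n3 = n2 NOR n1 = ((Q XOR R) XOR R) NOR (Q XOR R)
n4 = Q NOR n3 = Q NOR (((Q XOR R) XOR R) NOR (Q XOR R))
n5 = R XOR n4 = R XOR (Q NOR (((Q XOR R) XOR R) NOR (Q XOR R)))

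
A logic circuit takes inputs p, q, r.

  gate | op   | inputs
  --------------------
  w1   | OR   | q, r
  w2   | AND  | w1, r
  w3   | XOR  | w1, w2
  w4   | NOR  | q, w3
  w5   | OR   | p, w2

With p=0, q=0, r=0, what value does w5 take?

0

w1 = 0 OR 0 = 0
w2 = 0 AND 0 = 0
w5 = 0 OR 0 = 0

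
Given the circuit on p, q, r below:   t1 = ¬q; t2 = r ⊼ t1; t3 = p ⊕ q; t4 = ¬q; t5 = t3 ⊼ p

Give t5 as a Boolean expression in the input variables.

(p ⊕ q) ⊼ p

t3 = p ⊕ q
t5 = t3 ⊼ p = (p ⊕ q) ⊼ p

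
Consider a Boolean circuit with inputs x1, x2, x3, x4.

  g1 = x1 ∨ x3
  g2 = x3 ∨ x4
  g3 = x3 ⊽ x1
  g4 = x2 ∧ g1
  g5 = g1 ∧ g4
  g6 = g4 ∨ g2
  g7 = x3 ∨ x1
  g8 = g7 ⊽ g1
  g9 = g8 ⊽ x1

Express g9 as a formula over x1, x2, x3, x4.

g1 = x1 ∨ x3
g7 = x3 ∨ x1
g8 = g7 ⊽ g1 = (x3 ∨ x1) ⊽ (x1 ∨ x3)
g9 = g8 ⊽ x1 = ((x3 ∨ x1) ⊽ (x1 ∨ x3)) ⊽ x1

((x3 ∨ x1) ⊽ (x1 ∨ x3)) ⊽ x1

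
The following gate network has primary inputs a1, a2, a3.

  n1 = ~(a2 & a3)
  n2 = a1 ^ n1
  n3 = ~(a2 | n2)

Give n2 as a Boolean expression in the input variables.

n1 = ~(a2 & a3)
n2 = a1 ^ n1 = a1 ^ (~(a2 & a3))

a1 ^ (~(a2 & a3))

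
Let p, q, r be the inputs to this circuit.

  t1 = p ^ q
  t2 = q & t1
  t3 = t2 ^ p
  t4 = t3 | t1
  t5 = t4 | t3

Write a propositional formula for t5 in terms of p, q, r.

(((q & (p ^ q)) ^ p) | (p ^ q)) | ((q & (p ^ q)) ^ p)

t1 = p ^ q
t2 = q & t1 = q & (p ^ q)
t3 = t2 ^ p = (q & (p ^ q)) ^ p
t4 = t3 | t1 = ((q & (p ^ q)) ^ p) | (p ^ q)
t5 = t4 | t3 = (((q & (p ^ q)) ^ p) | (p ^ q)) | ((q & (p ^ q)) ^ p)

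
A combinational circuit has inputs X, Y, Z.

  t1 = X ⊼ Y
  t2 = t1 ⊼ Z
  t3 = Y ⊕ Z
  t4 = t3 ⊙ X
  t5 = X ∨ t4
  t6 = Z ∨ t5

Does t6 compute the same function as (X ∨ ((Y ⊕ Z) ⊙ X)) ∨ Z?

Yes

t3 = Y ⊕ Z
t4 = t3 ⊙ X = (Y ⊕ Z) ⊙ X
t5 = X ∨ t4 = X ∨ ((Y ⊕ Z) ⊙ X)
t6 = Z ∨ t5 = Z ∨ (X ∨ ((Y ⊕ Z) ⊙ X))
At X=0, Y=1, Z=0: circuit gives 0, formula gives 0.
At X=0, Y=0, Z=0: circuit gives 1, formula gives 1.
Agrees on all 8 inputs.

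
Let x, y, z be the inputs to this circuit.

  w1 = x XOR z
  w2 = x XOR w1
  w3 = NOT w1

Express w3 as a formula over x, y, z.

NOT (x XOR z)

w1 = x XOR z
w3 = NOT w1 = NOT (x XOR z)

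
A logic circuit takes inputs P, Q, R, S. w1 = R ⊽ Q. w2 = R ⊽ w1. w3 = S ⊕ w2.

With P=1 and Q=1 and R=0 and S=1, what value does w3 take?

w1 = 0 ⊽ 1 = 0
w2 = 0 ⊽ 0 = 1
w3 = 1 ⊕ 1 = 0

0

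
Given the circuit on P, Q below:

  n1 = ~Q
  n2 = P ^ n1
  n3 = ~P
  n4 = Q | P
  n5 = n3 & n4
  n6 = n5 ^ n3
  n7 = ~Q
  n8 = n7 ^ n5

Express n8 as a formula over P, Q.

n3 = ~P
n4 = Q | P
n5 = n3 & n4 = ~P & (Q | P)
n7 = ~Q
n8 = n7 ^ n5 = ~Q ^ (~P & (Q | P))

~Q ^ (~P & (Q | P))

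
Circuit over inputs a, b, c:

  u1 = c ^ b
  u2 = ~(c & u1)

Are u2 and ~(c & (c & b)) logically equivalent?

No

u1 = c ^ b
u2 = ~(c & u1) = ~(c & (c ^ b))
At a=0, b=0, c=1: circuit gives 0, formula gives 1.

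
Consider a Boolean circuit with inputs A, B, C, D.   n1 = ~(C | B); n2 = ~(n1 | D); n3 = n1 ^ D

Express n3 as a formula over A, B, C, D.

(~(C | B)) ^ D

n1 = ~(C | B)
n3 = n1 ^ D = (~(C | B)) ^ D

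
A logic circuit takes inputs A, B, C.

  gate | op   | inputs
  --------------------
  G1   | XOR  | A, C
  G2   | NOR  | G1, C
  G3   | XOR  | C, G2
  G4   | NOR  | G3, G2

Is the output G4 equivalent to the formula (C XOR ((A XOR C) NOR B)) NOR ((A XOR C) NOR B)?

G1 = A XOR C
G2 = G1 NOR C = (A XOR C) NOR C
G3 = C XOR G2 = C XOR ((A XOR C) NOR C)
G4 = G3 NOR G2 = (C XOR ((A XOR C) NOR C)) NOR ((A XOR C) NOR C)
At A=0, B=1, C=0: circuit gives 0, formula gives 1.

No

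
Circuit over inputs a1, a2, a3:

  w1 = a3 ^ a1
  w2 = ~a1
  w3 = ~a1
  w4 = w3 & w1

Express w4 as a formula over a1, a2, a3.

~a1 & (a3 ^ a1)

w1 = a3 ^ a1
w3 = ~a1
w4 = w3 & w1 = ~a1 & (a3 ^ a1)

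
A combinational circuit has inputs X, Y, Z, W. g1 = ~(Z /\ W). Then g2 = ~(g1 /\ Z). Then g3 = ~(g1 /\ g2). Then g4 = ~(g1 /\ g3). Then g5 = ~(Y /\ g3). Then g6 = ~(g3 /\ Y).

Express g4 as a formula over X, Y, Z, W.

~((~(Z /\ W)) /\ (~((~(Z /\ W)) /\ (~((~(Z /\ W)) /\ Z)))))

g1 = ~(Z /\ W)
g2 = ~(g1 /\ Z) = ~((~(Z /\ W)) /\ Z)
g3 = ~(g1 /\ g2) = ~((~(Z /\ W)) /\ (~((~(Z /\ W)) /\ Z)))
g4 = ~(g1 /\ g3) = ~((~(Z /\ W)) /\ (~((~(Z /\ W)) /\ (~((~(Z /\ W)) /\ Z)))))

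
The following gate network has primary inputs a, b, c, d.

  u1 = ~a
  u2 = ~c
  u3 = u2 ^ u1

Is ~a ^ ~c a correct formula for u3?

u1 = ~a
u2 = ~c
u3 = u2 ^ u1 = ~c ^ ~a
At a=0, b=0, c=0, d=0: circuit gives 0, formula gives 0.
At a=0, b=0, c=1, d=0: circuit gives 1, formula gives 1.
Agrees on all 16 inputs.

Yes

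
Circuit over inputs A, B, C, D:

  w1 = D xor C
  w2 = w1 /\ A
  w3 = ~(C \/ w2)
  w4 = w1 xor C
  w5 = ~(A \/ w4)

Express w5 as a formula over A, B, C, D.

w1 = D xor C
w4 = w1 xor C = (D xor C) xor C
w5 = ~(A \/ w4) = ~(A \/ ((D xor C) xor C))

~(A \/ ((D xor C) xor C))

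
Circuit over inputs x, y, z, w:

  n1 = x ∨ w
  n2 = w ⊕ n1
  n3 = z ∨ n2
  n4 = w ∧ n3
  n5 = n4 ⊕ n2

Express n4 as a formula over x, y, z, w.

w ∧ (z ∨ (w ⊕ (x ∨ w)))

n1 = x ∨ w
n2 = w ⊕ n1 = w ⊕ (x ∨ w)
n3 = z ∨ n2 = z ∨ (w ⊕ (x ∨ w))
n4 = w ∧ n3 = w ∧ (z ∨ (w ⊕ (x ∨ w)))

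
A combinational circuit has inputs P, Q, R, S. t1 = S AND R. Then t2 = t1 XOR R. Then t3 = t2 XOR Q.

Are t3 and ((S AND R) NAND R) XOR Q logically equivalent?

t1 = S AND R
t2 = t1 XOR R = (S AND R) XOR R
t3 = t2 XOR Q = ((S AND R) XOR R) XOR Q
At P=0, Q=0, R=0, S=0: circuit gives 0, formula gives 1.

No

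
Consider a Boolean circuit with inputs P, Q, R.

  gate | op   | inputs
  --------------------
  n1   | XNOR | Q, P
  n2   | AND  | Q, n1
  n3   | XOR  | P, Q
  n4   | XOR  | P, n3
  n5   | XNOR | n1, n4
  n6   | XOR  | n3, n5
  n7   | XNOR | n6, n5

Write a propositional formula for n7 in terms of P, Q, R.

((P XOR Q) XOR ((Q XNOR P) XNOR (P XOR (P XOR Q)))) XNOR ((Q XNOR P) XNOR (P XOR (P XOR Q)))

n1 = Q XNOR P
n3 = P XOR Q
n4 = P XOR n3 = P XOR (P XOR Q)
n5 = n1 XNOR n4 = (Q XNOR P) XNOR (P XOR (P XOR Q))
n6 = n3 XOR n5 = (P XOR Q) XOR ((Q XNOR P) XNOR (P XOR (P XOR Q)))
n7 = n6 XNOR n5 = ((P XOR Q) XOR ((Q XNOR P) XNOR (P XOR (P XOR Q)))) XNOR ((Q XNOR P) XNOR (P XOR (P XOR Q)))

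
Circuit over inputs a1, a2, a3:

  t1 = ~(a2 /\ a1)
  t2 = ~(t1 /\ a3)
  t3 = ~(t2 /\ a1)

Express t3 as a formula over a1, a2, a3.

t1 = ~(a2 /\ a1)
t2 = ~(t1 /\ a3) = ~((~(a2 /\ a1)) /\ a3)
t3 = ~(t2 /\ a1) = ~((~((~(a2 /\ a1)) /\ a3)) /\ a1)

~((~((~(a2 /\ a1)) /\ a3)) /\ a1)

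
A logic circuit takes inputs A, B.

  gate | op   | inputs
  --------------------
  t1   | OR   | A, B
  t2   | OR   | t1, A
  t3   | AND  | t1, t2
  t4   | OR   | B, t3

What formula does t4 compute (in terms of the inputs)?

t1 = A OR B
t2 = t1 OR A = (A OR B) OR A
t3 = t1 AND t2 = (A OR B) AND ((A OR B) OR A)
t4 = B OR t3 = B OR ((A OR B) AND ((A OR B) OR A))

B OR ((A OR B) AND ((A OR B) OR A))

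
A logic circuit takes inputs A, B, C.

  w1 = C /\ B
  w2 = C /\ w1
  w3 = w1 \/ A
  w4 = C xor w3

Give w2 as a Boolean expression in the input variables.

w1 = C /\ B
w2 = C /\ w1 = C /\ (C /\ B)

C /\ (C /\ B)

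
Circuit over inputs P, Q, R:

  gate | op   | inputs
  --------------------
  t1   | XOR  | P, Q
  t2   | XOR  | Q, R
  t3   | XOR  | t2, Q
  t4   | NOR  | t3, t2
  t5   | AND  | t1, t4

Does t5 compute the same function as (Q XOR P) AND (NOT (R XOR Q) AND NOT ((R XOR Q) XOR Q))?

Yes

t1 = P XOR Q
t2 = Q XOR R
t3 = t2 XOR Q = (Q XOR R) XOR Q
t4 = t3 NOR t2 = ((Q XOR R) XOR Q) NOR (Q XOR R)
t5 = t1 AND t4 = (P XOR Q) AND (((Q XOR R) XOR Q) NOR (Q XOR R))
At P=0, Q=0, R=0: circuit gives 0, formula gives 0.
At P=1, Q=0, R=0: circuit gives 1, formula gives 1.
Agrees on all 8 inputs.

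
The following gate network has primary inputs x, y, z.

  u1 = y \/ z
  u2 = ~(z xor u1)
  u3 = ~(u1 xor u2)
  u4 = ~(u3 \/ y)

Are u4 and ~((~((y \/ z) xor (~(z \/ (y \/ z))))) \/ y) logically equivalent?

u1 = y \/ z
u2 = ~(z xor u1) = ~(z xor (y \/ z))
u3 = ~(u1 xor u2) = ~((y \/ z) xor (~(z xor (y \/ z))))
u4 = ~(u3 \/ y) = ~((~((y \/ z) xor (~(z xor (y \/ z))))) \/ y)
At x=0, y=0, z=1: circuit gives 0, formula gives 1.

No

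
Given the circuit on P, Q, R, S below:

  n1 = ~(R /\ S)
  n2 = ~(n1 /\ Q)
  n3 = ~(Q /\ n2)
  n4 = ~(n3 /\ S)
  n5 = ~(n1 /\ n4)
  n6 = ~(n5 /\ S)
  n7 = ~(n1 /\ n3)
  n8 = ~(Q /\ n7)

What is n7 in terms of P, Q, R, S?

~((~(R /\ S)) /\ (~(Q /\ (~((~(R /\ S)) /\ Q)))))

n1 = ~(R /\ S)
n2 = ~(n1 /\ Q) = ~((~(R /\ S)) /\ Q)
n3 = ~(Q /\ n2) = ~(Q /\ (~((~(R /\ S)) /\ Q)))
n7 = ~(n1 /\ n3) = ~((~(R /\ S)) /\ (~(Q /\ (~((~(R /\ S)) /\ Q)))))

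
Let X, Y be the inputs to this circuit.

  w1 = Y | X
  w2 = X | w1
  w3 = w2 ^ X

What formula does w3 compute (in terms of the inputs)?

(X | (Y | X)) ^ X

w1 = Y | X
w2 = X | w1 = X | (Y | X)
w3 = w2 ^ X = (X | (Y | X)) ^ X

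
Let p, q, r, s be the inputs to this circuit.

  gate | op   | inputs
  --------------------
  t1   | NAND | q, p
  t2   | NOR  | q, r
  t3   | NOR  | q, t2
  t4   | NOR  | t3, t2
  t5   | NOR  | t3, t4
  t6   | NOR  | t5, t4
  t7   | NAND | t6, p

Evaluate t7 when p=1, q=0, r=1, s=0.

t2 = 0 NOR 1 = 0
t3 = 0 NOR 0 = 1
t4 = 1 NOR 0 = 0
t5 = 1 NOR 0 = 0
t6 = 0 NOR 0 = 1
t7 = 1 NAND 1 = 0

0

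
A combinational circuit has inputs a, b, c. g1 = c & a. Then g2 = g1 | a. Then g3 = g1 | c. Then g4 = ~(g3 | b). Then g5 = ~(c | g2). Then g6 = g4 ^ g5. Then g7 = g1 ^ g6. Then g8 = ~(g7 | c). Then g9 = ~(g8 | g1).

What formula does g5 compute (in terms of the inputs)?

~(c | ((c & a) | a))

g1 = c & a
g2 = g1 | a = (c & a) | a
g5 = ~(c | g2) = ~(c | ((c & a) | a))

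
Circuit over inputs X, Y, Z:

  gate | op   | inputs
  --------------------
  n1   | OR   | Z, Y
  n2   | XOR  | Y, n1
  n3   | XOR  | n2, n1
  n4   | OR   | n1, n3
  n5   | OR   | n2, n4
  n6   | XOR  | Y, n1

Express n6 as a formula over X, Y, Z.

n1 = Z OR Y
n6 = Y XOR n1 = Y XOR (Z OR Y)

Y XOR (Z OR Y)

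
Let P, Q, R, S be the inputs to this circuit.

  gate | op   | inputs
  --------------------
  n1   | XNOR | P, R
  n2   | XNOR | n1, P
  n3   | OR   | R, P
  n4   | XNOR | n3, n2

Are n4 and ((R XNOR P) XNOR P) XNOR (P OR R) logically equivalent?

n1 = P XNOR R
n2 = n1 XNOR P = (P XNOR R) XNOR P
n3 = R OR P
n4 = n3 XNOR n2 = (R OR P) XNOR ((P XNOR R) XNOR P)
At P=1, Q=0, R=0, S=0: circuit gives 0, formula gives 0.
At P=0, Q=0, R=0, S=0: circuit gives 1, formula gives 1.
Agrees on all 16 inputs.

Yes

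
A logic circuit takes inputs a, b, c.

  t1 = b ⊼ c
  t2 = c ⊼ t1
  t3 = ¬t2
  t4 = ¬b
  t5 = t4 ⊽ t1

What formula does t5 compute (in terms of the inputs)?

¬b ⊽ (b ⊼ c)

t1 = b ⊼ c
t4 = ¬b
t5 = t4 ⊽ t1 = ¬b ⊽ (b ⊼ c)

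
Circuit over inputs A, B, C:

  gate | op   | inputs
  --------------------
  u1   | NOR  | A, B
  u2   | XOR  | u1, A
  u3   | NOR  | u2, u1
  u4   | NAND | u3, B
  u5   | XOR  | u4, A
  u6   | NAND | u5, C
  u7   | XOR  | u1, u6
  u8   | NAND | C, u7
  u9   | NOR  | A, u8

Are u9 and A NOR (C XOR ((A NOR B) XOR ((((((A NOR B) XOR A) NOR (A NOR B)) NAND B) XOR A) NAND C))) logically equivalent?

u1 = A NOR B
u2 = u1 XOR A = (A NOR B) XOR A
u3 = u2 NOR u1 = ((A NOR B) XOR A) NOR (A NOR B)
u4 = u3 NAND B = (((A NOR B) XOR A) NOR (A NOR B)) NAND B
u5 = u4 XOR A = ((((A NOR B) XOR A) NOR (A NOR B)) NAND B) XOR A
u6 = u5 NAND C = (((((A NOR B) XOR A) NOR (A NOR B)) NAND B) XOR A) NAND C
u7 = u1 XOR u6 = (A NOR B) XOR ((((((A NOR B) XOR A) NOR (A NOR B)) NAND B) XOR A) NAND C)
u8 = C NAND u7 = C NAND ((A NOR B) XOR ((((((A NOR B) XOR A) NOR (A NOR B)) NAND B) XOR A) NAND C))
u9 = A NOR u8 = A NOR (C NAND ((A NOR B) XOR ((((((A NOR B) XOR A) NOR (A NOR B)) NAND B) XOR A) NAND C)))
At A=0, B=0, C=0: circuit gives 0, formula gives 1.

No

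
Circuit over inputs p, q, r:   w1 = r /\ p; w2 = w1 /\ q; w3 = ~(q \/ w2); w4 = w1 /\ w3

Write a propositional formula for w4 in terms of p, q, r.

(r /\ p) /\ (~(q \/ ((r /\ p) /\ q)))

w1 = r /\ p
w2 = w1 /\ q = (r /\ p) /\ q
w3 = ~(q \/ w2) = ~(q \/ ((r /\ p) /\ q))
w4 = w1 /\ w3 = (r /\ p) /\ (~(q \/ ((r /\ p) /\ q)))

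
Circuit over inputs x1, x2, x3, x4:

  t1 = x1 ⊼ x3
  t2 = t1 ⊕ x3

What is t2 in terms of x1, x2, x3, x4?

(x1 ⊼ x3) ⊕ x3

t1 = x1 ⊼ x3
t2 = t1 ⊕ x3 = (x1 ⊼ x3) ⊕ x3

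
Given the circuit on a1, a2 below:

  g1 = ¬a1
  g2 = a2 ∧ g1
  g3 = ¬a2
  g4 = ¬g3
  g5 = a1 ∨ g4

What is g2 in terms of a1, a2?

g1 = ¬a1
g2 = a2 ∧ g1 = a2 ∧ ¬a1

a2 ∧ ¬a1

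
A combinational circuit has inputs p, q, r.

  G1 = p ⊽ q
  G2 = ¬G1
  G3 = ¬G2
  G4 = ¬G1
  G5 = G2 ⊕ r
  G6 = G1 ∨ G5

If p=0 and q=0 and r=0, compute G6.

1

G1 = 0 ⊽ 0 = 1
G2 = ¬1 = 0
G5 = 0 ⊕ 0 = 0
G6 = 1 ∨ 0 = 1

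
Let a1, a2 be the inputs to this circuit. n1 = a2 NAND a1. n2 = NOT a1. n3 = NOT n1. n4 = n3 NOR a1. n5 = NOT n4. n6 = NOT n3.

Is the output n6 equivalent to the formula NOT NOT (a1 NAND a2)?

Yes

n1 = a2 NAND a1
n3 = NOT n1 = NOT (a2 NAND a1)
n6 = NOT n3 = NOT NOT (a2 NAND a1)
At a1=1, a2=1: circuit gives 0, formula gives 0.
At a1=0, a2=0: circuit gives 1, formula gives 1.
Agrees on all 4 inputs.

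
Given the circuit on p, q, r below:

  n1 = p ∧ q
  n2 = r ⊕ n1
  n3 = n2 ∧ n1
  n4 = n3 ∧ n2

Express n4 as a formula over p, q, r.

n1 = p ∧ q
n2 = r ⊕ n1 = r ⊕ (p ∧ q)
n3 = n2 ∧ n1 = (r ⊕ (p ∧ q)) ∧ (p ∧ q)
n4 = n3 ∧ n2 = ((r ⊕ (p ∧ q)) ∧ (p ∧ q)) ∧ (r ⊕ (p ∧ q))

((r ⊕ (p ∧ q)) ∧ (p ∧ q)) ∧ (r ⊕ (p ∧ q))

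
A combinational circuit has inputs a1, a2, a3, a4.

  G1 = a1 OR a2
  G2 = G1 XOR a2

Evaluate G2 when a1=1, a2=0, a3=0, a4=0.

G1 = 1 OR 0 = 1
G2 = 1 XOR 0 = 1

1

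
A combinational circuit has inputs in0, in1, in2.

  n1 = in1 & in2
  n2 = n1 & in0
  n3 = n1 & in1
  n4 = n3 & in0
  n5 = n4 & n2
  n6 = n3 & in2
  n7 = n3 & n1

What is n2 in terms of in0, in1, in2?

n1 = in1 & in2
n2 = n1 & in0 = (in1 & in2) & in0

(in1 & in2) & in0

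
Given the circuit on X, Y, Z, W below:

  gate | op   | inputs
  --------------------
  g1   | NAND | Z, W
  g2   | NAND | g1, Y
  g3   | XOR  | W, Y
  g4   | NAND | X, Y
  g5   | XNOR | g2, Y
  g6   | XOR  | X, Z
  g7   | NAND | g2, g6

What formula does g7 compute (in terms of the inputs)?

((Z NAND W) NAND Y) NAND (X XOR Z)

g1 = Z NAND W
g2 = g1 NAND Y = (Z NAND W) NAND Y
g6 = X XOR Z
g7 = g2 NAND g6 = ((Z NAND W) NAND Y) NAND (X XOR Z)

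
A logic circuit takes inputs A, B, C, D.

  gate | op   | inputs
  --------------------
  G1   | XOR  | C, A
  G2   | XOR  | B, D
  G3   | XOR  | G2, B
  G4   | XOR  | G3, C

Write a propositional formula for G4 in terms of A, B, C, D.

((B XOR D) XOR B) XOR C

G2 = B XOR D
G3 = G2 XOR B = (B XOR D) XOR B
G4 = G3 XOR C = ((B XOR D) XOR B) XOR C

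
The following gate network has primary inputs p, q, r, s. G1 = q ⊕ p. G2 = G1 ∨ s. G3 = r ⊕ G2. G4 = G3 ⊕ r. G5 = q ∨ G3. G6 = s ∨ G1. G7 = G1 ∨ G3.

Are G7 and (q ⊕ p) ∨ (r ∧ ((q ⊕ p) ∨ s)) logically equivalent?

No

G1 = q ⊕ p
G2 = G1 ∨ s = (q ⊕ p) ∨ s
G3 = r ⊕ G2 = r ⊕ ((q ⊕ p) ∨ s)
G7 = G1 ∨ G3 = (q ⊕ p) ∨ (r ⊕ ((q ⊕ p) ∨ s))
At p=0, q=0, r=0, s=1: circuit gives 1, formula gives 0.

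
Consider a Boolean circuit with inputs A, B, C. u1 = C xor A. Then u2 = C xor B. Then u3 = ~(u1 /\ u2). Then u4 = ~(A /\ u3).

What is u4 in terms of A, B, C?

~(A /\ (~((C xor A) /\ (C xor B))))

u1 = C xor A
u2 = C xor B
u3 = ~(u1 /\ u2) = ~((C xor A) /\ (C xor B))
u4 = ~(A /\ u3) = ~(A /\ (~((C xor A) /\ (C xor B))))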